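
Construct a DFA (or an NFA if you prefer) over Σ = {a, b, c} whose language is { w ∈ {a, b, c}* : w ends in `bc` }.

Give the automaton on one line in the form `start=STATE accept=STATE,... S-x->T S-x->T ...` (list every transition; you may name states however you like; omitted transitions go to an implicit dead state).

Remember how much of `bc` the current input suffix matches. State q0 means no match yet; q1 means the last symbol is `b`; q2 means the last 2 symbols are `bc`. Only q2 accepts. On a mismatch, fall back to the longest proper suffix that is still a prefix of `bc`.
A 3-state machine:
        a   b   c  
>  q0   q0  q1  q0 
   q1   q0  q1  q2 
 * q2   q0  q1  q0 
(> = start, * = accepting)

start=q0 accept=q2 q0-a->q0 q0-b->q1 q0-c->q0 q1-a->q0 q1-b->q1 q1-c->q2 q2-a->q0 q2-b->q1 q2-c->q0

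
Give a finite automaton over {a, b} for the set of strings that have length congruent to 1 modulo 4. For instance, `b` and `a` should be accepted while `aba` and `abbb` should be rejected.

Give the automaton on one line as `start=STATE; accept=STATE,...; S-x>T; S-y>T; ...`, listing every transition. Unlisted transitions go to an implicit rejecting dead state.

Only the length mod 4 matters, so use a 4-cycle: from any state, every input symbol moves to the next state, wrapping q3 back to q0. Mark q1 accepting.
A 4-state machine:
        a   b  
>  q0   q1  q1 
 * q1   q2  q2 
   q2   q3  q3 
   q3   q0  q0 
(> = start, * = accepting)

start=q0; accept=q1; q0-a>q1; q0-b>q1; q1-a>q2; q1-b>q2; q2-a>q3; q2-b>q3; q3-a>q0; q3-b>q0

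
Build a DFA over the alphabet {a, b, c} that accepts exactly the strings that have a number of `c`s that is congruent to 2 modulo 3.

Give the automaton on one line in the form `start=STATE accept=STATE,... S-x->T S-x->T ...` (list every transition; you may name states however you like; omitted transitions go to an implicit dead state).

start=q0 accept=q2 q0-a->q0 q0-b->q0 q0-c->q1 q1-a->q1 q1-b->q1 q1-c->q2 q2-a->q2 q2-b->q2 q2-c->q0

Keep the running count of `c`s modulo 3: each `c` advances along the cycle q0 → q1 → q2 → q0 while other symbols loop. Accept at q2.
With 3 states:
        a   b   c  
>  q0   q0  q0  q1 
   q1   q1  q1  q2 
 * q2   q2  q2  q0 
(> = start, * = accepting)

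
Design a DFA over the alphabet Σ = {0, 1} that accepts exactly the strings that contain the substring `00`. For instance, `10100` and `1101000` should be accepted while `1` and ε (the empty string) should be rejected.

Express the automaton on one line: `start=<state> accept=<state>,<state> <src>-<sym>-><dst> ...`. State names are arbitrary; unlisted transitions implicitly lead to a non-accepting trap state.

States A..B record the length of the longest prefix of `00` that matches the current input suffix. Reaching C means `00` has been seen, and we stay there forever. Accept from C.
       0  1 
>  A   B  A 
   B   C  A 
 * C   C  C 
(> = start, * = accepting)

start=A accept=C A-0->B A-1->A B-0->C B-1->A C-0->C C-1->C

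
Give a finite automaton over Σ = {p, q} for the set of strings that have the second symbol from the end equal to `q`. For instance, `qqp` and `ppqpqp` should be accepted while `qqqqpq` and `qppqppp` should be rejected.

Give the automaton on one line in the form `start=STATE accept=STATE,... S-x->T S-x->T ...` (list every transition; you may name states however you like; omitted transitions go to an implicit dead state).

Because acceptance depends on a position counted from the end, the machine has to buffer the most recent 2 symbols. Make each state the string of the last up-to-2 symbols read; on input `x` shift the window left and append `x`. Accept when the buffered window has length 2 and begins with `q`.
       p  q 
>  A   B  C 
   B   D  E 
   C   F  G 
   D   D  E 
   E   F  G 
 * F   D  E 
 * G   F  G 
(> = start, * = accepting)

start=A accept=F,G A-p->B A-q->C B-p->D B-q->E C-p->F C-q->G D-p->D D-q->E E-p->F E-q->G F-p->D F-q->E G-p->F G-q->G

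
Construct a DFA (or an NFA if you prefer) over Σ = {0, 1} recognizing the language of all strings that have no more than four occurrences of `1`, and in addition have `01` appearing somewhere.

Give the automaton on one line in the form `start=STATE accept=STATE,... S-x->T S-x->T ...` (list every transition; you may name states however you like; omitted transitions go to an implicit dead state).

start=q0 accept=q3,q6,q9,q12 q0-0->q1 q0-1->q2 q1-0->q1 q1-1->q3 q2-0->q4 q2-1->q5 q3-0->q3 q3-1->q6 q4-0->q4 q4-1->q6 q5-0->q7 q5-1->q8 q6-0->q6 q6-1->q9 q7-0->q7 q7-1->q9 q8-0->q10 q8-1->q11 q9-0->q9 q9-1->q12 q10-0->q10 q10-1->q12 q11-0->q11 q11-1->q11 q12-0->q12 q12-1->q11

Handle the two conditions separately and then intersect. One (6 states) tracks the count of `1`s, saturating at 5; the other (3 states) tracks whether and how much of `01` has been seen. Each combined state is a pair, one component from each; accept when both components accept. Equivalent product states are then merged.
A 13-state machine:
          0    1  
>  q0     q1   q2 
   q1     q1   q3 
   q2     q4   q5 
 * q3     q3   q6 
   q4     q4   q6 
   q5     q7   q8 
 * q6     q6   q9 
   q7     q7   q9 
   q8    q10  q11 
 * q9     q9  q12 
   q10   q10  q12 
   q11   q11  q11 
 * q12   q12  q11 
(> = start, * = accepting)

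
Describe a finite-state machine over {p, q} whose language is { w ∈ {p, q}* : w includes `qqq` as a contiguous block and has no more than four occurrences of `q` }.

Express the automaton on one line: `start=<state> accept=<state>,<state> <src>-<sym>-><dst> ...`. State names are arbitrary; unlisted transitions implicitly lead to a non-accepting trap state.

start=S0 accept=S6,S9 S0-p->S0 S0-q->S1 S1-p->S2 S1-q->S3 S2-p->S2 S2-q->S4 S3-p->S5 S3-q->S6 S4-p->S5 S4-q->S7 S5-p->S5 S5-q->S8 S6-p->S6 S6-q->S9 S7-p->S10 S7-q->S9 S8-p->S10 S8-q->S11 S9-p->S9 S9-q->S12 S10-p->S10 S10-q->S13 S11-p->S14 S11-q->S12 S12-p->S12 S12-q->S12 S13-p->S14 S13-q->S15 S14-p->S14 S14-q->S16 S15-p->S17 S15-q->S12 S16-p->S17 S16-q->S15 S17-p->S17 S17-q->S16

Build one automaton per condition and run them in lockstep. One (4 states) tracks whether and how much of `qqq` has been seen; the other (6 states) tracks the count of `q`s, saturating at 5. Each combined state is a pair, one component from each; accept when both components accept.
          p    q  
>  S0     S0   S1 
   S1     S2   S3 
   S2     S2   S4 
   S3     S5   S6 
   S4     S5   S7 
   S5     S5   S8 
 * S6     S6   S9 
   S7    S10   S9 
   S8    S10  S11 
 * S9     S9  S12 
   S10   S10  S13 
   S11   S14  S12 
   S12   S12  S12 
   S13   S14  S15 
   S14   S14  S16 
   S15   S17  S12 
   S16   S17  S15 
   S17   S17  S16 
(> = start, * = accepting)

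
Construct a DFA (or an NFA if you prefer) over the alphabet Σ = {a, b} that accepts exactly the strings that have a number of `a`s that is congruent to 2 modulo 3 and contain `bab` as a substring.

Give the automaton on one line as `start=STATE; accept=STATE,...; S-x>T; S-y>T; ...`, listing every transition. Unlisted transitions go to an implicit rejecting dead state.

Build one automaton per condition and run them in lockstep. The first has 3 states tracking the count of `a`s modulo 3; the second has 4 states tracking whether and how much of `bab` has been seen. A product state is a pair (one from each), accepting exactly when both do.
With 12 states:
          a    b  
>  q0     q1   q2 
   q1     q3   q4 
   q2     q5   q2 
   q3     q0   q6 
   q4     q7   q4 
   q5     q3   q8 
   q6     q9   q6 
   q7     q0  q10 
   q8    q10   q8 
   q9     q1  q11 
 * q10   q11  q10 
   q11    q8  q11 
(> = start, * = accepting)

start=q0; accept=q10; q0-a>q1; q0-b>q2; q1-a>q3; q1-b>q4; q2-a>q5; q2-b>q2; q3-a>q0; q3-b>q6; q4-a>q7; q4-b>q4; q5-a>q3; q5-b>q8; q6-a>q9; q6-b>q6; q7-a>q0; q7-b>q10; q8-a>q10; q8-b>q8; q9-a>q1; q9-b>q11; q10-a>q11; q10-b>q10; q11-a>q8; q11-b>q11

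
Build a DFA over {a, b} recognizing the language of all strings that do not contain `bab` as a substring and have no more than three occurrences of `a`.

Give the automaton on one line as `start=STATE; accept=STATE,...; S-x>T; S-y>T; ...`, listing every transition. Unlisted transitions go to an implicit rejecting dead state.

Run two small machines in parallel and take their product. One (4 states) tracks partial matches of the forbidden pattern `bab`; the other (5 states) tracks the count of `a`s, saturating at 4. Each combined state is a pair, one component from each; accept when both components accept.
18 states suffice.
          a    b  
>* q0     q1   q2 
 * q1     q3   q4 
 * q2     q5   q2 
 * q3     q6   q7 
 * q4     q8   q4 
 * q5     q3   q9 
 * q6    q10  q11 
 * q7    q12   q7 
 * q8     q6  q13 
   q9    q13   q9 
   q10   q10  q14 
 * q11   q15  q11 
 * q12   q10  q16 
   q13   q16  q13 
   q14   q15  q14 
   q15   q10  q17 
   q16   q17  q16 
   q17   q17  q17 
(> = start, * = accepting)

start=q0; accept=q0,q1,q2,q3,q4,q5,q6,q7,q8,q11,q12; q0-a>q1; q0-b>q2; q1-a>q3; q1-b>q4; q2-a>q5; q2-b>q2; q3-a>q6; q3-b>q7; q4-a>q8; q4-b>q4; q5-a>q3; q5-b>q9; q6-a>q10; q6-b>q11; q7-a>q12; q7-b>q7; q8-a>q6; q8-b>q13; q9-a>q13; q9-b>q9; q10-a>q10; q10-b>q14; q11-a>q15; q11-b>q11; q12-a>q10; q12-b>q16; q13-a>q16; q13-b>q13; q14-a>q15; q14-b>q14; q15-a>q10; q15-b>q17; q16-a>q17; q16-b>q16; q17-a>q17; q17-b>q17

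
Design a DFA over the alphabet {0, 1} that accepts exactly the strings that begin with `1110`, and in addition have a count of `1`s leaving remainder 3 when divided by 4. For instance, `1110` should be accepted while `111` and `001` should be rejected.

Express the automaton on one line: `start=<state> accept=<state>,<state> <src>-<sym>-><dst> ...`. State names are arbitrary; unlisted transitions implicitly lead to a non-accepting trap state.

Run two small machines in parallel and take their product. One (6 states) tracks whether the input so far still matches the prefix `1110`; the other (4 states) tracks the count of `1`s modulo 4. Each combined state is a pair, one component from each; accept when both components accept.
12 states suffice.
       0  1 
>  A   B  C 
   B   B  D 
   C   D  E 
   D   D  F 
   E   F  G 
   F   F  H 
   G   I  B 
   H   H  B 
 * I   I  J 
   J   J  K 
   K   K  L 
   L   L  I 
(> = start, * = accepting)

start=A accept=I A-0->B A-1->C B-0->B B-1->D C-0->D C-1->E D-0->D D-1->F E-0->F E-1->G F-0->F F-1->H G-0->I G-1->B H-0->H H-1->B I-0->I I-1->J J-0->J J-1->K K-0->K K-1->L L-0->L L-1->I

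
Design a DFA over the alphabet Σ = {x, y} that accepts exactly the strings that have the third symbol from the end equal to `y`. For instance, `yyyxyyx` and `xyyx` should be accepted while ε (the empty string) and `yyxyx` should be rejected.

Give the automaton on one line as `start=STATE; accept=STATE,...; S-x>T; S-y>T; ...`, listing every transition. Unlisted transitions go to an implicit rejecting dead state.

Because acceptance depends on a position counted from the end, the machine has to buffer the most recent 3 symbols. Make each state the string of the last up-to-3 symbols read; on input `x` shift the window left and append `x`. Accept when the buffered window has length 3 and begins with `y`.
With 15 states:
          x    y  
>  s0     s1   s2 
   s1     s3   s4 
   s2     s5   s6 
   s3     s7   s8 
   s4     s9  s10 
   s5    s11  s12 
   s6    s13  s14 
   s7     s7   s8 
   s8     s9  s10 
   s9    s11  s12 
   s10   s13  s14 
 * s11    s7   s8 
 * s12    s9  s10 
 * s13   s11  s12 
 * s14   s13  s14 
(> = start, * = accepting)

start=s0; accept=s11,s12,s13,s14; s0-x>s1; s0-y>s2; s1-x>s3; s1-y>s4; s2-x>s5; s2-y>s6; s3-x>s7; s3-y>s8; s4-x>s9; s4-y>s10; s5-x>s11; s5-y>s12; s6-x>s13; s6-y>s14; s7-x>s7; s7-y>s8; s8-x>s9; s8-y>s10; s9-x>s11; s9-y>s12; s10-x>s13; s10-y>s14; s11-x>s7; s11-y>s8; s12-x>s9; s12-y>s10; s13-x>s11; s13-y>s12; s14-x>s13; s14-y>s14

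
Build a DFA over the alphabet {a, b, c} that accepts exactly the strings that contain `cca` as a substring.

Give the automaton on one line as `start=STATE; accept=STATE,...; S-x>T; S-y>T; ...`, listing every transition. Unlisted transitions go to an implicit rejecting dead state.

Track how much of `cca` has been matched so far: state q0 is no progress, q3 is the absorbing accept state reached once `cca` has occurred. Intermediate states record partial matches; on a mismatch, fall back to the longest reusable overlap.
        a   b   c  
>  q0   q0  q0  q1 
   q1   q0  q0  q2 
   q2   q3  q0  q2 
 * q3   q3  q3  q3 
(> = start, * = accepting)

start=q0; accept=q3; q0-a>q0; q0-b>q0; q0-c>q1; q1-a>q0; q1-b>q0; q1-c>q2; q2-a>q3; q2-b>q0; q2-c>q2; q3-a>q3; q3-b>q3; q3-c>q3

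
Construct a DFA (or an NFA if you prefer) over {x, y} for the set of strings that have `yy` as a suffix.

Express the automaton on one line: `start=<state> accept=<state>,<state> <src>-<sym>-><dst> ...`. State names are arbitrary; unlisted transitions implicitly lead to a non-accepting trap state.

start=A accept=C A-x->A A-y->B B-x->A B-y->C C-x->A C-y->C

Remember how much of `yy` the current input suffix matches. State A means no match yet; B means the last symbol is `y`; C means the last 2 symbols are `yy`. Only C accepts. On a mismatch, fall back to the longest proper suffix that is still a prefix of `yy`.
3 states suffice.
       x  y 
>  A   A  B 
   B   A  C 
 * C   A  C 
(> = start, * = accepting)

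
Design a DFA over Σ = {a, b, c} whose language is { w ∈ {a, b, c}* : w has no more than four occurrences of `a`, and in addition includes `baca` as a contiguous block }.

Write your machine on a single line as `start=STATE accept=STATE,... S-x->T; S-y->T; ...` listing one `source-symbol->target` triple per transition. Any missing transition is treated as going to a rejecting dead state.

Build one automaton per condition and run them in lockstep. One (6 states) tracks the count of `a`s, saturating at 5; the other (5 states) tracks whether and how much of `baca` has been seen. Each combined state is a pair, one component from each; accept when both components accept. Minimizing collapses redundant product states.
With 16 states:
          a    b    c  
>  q0     q1   q2   q0 
   q1     q3   q4   q1 
   q2     q5   q2   q0 
   q3     q6   q7   q3 
   q4     q8   q4   q1 
   q5     q3   q4   q9 
   q6     q6   q6   q6 
   q7    q10   q7   q3 
   q8     q6   q7  q11 
   q9    q12   q4   q1 
   q10    q6   q6  q13 
   q11   q14   q7   q3 
 * q12   q14  q12  q12 
   q13   q15   q6   q6 
 * q14   q15  q14  q14 
 * q15    q6  q15  q15 
(> = start, * = accepting)

start=q0; accept=q12,q14,q15; q0-a->q1; q0-b->q2; q0-c->q0; q1-a->q3; q1-b->q4; q1-c->q1; q2-a->q5; q2-b->q2; q2-c->q0; q3-a->q6; q3-b->q7; q3-c->q3; q4-a->q8; q4-b->q4; q4-c->q1; q5-a->q3; q5-b->q4; q5-c->q9; q6-a->q6; q6-b->q6; q6-c->q6; q7-a->q10; q7-b->q7; q7-c->q3; q8-a->q6; q8-b->q7; q8-c->q11; q9-a->q12; q9-b->q4; q9-c->q1; q10-a->q6; q10-b->q6; q10-c->q13; q11-a->q14; q11-b->q7; q11-c->q3; q12-a->q14; q12-b->q12; q12-c->q12; q13-a->q15; q13-b->q6; q13-c->q6; q14-a->q15; q14-b->q14; q14-c->q14; q15-a->q6; q15-b->q15; q15-c->q15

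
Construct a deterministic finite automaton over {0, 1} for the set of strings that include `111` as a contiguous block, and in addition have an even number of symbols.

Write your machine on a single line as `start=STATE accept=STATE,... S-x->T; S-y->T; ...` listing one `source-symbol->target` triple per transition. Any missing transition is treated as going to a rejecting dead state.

Build one automaton per condition and run them in lockstep. One (4 states) tracks whether and how much of `111` has been seen; the other (2 states) tracks the input length modulo 2. Each combined state is a pair, one component from each; accept when both components accept.
8 states suffice.
        0   1  
>  q0   q1  q2 
   q1   q0  q3 
   q2   q0  q4 
   q3   q1  q5 
   q4   q1  q6 
   q5   q0  q7 
   q6   q7  q7 
 * q7   q6  q6 
(> = start, * = accepting)

start=q0; accept=q7; q0-0->q1; q0-1->q2; q1-0->q0; q1-1->q3; q2-0->q0; q2-1->q4; q3-0->q1; q3-1->q5; q4-0->q1; q4-1->q6; q5-0->q0; q5-1->q7; q6-0->q7; q6-1->q7; q7-0->q6; q7-1->q6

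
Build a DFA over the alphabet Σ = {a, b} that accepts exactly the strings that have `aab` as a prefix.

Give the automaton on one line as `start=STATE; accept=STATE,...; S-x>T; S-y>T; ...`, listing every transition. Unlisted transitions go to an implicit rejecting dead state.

start=S0; accept=S3; S0-a>S1; S0-b>S4; S1-a>S2; S1-b>S4; S2-a>S4; S2-b>S3; S3-a>S3; S3-b>S3; S4-a>S4; S4-b>S4

Walk along `aab` while the input agrees: from S0 take `a` to S1, and so on. Any deviation drops to the rejecting sink S4. Once S3 is reached the prefix is confirmed and every continuation is accepted.
A 5-state machine:
        a   b  
>  S0   S1  S4 
   S1   S2  S4 
   S2   S4  S3 
 * S3   S3  S3 
   S4   S4  S4 
(> = start, * = accepting)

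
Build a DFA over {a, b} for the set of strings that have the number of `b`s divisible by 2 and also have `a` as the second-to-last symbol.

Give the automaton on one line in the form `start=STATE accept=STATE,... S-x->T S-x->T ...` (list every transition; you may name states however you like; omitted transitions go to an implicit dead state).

start=s0 accept=s3,s5 s0-a->s1 s0-b->s2 s1-a->s3 s1-b->s2 s2-a->s4 s2-b->s0 s3-a->s3 s3-b->s2 s4-a->s4 s4-b->s5 s5-a->s1 s5-b->s2

Handle the two conditions separately and then intersect. The first has 2 states tracking the count of `b`s modulo 2; the second has 7 states tracking the last 2 symbols read. A product state is a pair (one from each), accepting exactly when both do. Equivalent product states are then merged.
        a   b  
>  s0   s1  s2 
   s1   s3  s2 
   s2   s4  s0 
 * s3   s3  s2 
   s4   s4  s5 
 * s5   s1  s2 
(> = start, * = accepting)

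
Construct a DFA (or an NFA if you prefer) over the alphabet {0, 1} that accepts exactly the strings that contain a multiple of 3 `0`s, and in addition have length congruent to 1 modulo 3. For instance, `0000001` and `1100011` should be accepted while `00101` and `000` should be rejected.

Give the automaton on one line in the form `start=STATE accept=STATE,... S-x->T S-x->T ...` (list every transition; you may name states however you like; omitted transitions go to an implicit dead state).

Handle the two conditions separately and then intersect. The first has 3 states tracking the count of `0`s modulo 3; the second has 3 states tracking the input length modulo 3. A product state is a pair (one from each), accepting exactly when both do.
With 9 states:
        0   1  
>  s0   s1  s2 
   s1   s3  s4 
 * s2   s4  s5 
   s3   s0  s6 
   s4   s6  s7 
   s5   s7  s0 
   s6   s2  s8 
   s7   s8  s1 
   s8   s5  s3 
(> = start, * = accepting)

start=s0 accept=s2 s0-0->s1 s0-1->s2 s1-0->s3 s1-1->s4 s2-0->s4 s2-1->s5 s3-0->s0 s3-1->s6 s4-0->s6 s4-1->s7 s5-0->s7 s5-1->s0 s6-0->s2 s6-1->s8 s7-0->s8 s7-1->s1 s8-0->s5 s8-1->s3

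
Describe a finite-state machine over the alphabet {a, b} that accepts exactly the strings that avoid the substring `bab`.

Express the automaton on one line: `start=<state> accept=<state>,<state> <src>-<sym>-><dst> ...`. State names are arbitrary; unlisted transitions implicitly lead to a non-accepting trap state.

This is the complement of 'contains `bab`'. Use the same substring-matching states — S0 through S3 holding how much of `bab` has just been matched — but flip the accepting set: everything except the trap S3 accepts.
4 states suffice.
        a   b  
>* S0   S0  S1 
 * S1   S2  S1 
 * S2   S0  S3 
   S3   S3  S3 
(> = start, * = accepting)

start=S0 accept=S0,S1,S2 S0-a->S0 S0-b->S1 S1-a->S2 S1-b->S1 S2-a->S0 S2-b->S3 S3-a->S3 S3-b->S3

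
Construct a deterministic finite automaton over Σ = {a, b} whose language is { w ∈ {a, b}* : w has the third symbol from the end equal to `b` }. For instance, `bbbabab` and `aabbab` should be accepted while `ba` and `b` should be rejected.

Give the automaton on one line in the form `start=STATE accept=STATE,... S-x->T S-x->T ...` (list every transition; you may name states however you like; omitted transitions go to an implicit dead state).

start=s0 accept=s11,s12,s13,s14 s0-a->s1 s0-b->s2 s1-a->s3 s1-b->s4 s2-a->s5 s2-b->s6 s3-a->s7 s3-b->s8 s4-a->s9 s4-b->s10 s5-a->s11 s5-b->s12 s6-a->s13 s6-b->s14 s7-a->s7 s7-b->s8 s8-a->s9 s8-b->s10 s9-a->s11 s9-b->s12 s10-a->s13 s10-b->s14 s11-a->s7 s11-b->s8 s12-a->s9 s12-b->s10 s13-a->s11 s13-b->s12 s14-a->s13 s14-b->s14

A DFA must remember the last 3 symbols (since which symbol is third-to-last isn't known until the input ends). Use one state per possible window of the last ≤3 symbols; accept from those whose window starts with `b`.
          a    b  
>  s0     s1   s2 
   s1     s3   s4 
   s2     s5   s6 
   s3     s7   s8 
   s4     s9  s10 
   s5    s11  s12 
   s6    s13  s14 
   s7     s7   s8 
   s8     s9  s10 
   s9    s11  s12 
   s10   s13  s14 
 * s11    s7   s8 
 * s12    s9  s10 
 * s13   s11  s12 
 * s14   s13  s14 
(> = start, * = accepting)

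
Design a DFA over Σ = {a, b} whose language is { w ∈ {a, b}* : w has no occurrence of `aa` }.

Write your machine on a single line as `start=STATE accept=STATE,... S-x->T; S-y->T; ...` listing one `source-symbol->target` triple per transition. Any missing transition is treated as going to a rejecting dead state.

start=q0; accept=q0,q1; q0-a->q1; q0-b->q0; q1-a->q2; q1-b->q0; q2-a->q2; q2-b->q2

Track partial matches of the forbidden pattern `aa`. State q2 is a dead state reached once `aa` has occurred; every other state accepts. q0 means no part of `aa` is currently matched.
        a   b  
>* q0   q1  q0 
 * q1   q2  q0 
   q2   q2  q2 
(> = start, * = accepting)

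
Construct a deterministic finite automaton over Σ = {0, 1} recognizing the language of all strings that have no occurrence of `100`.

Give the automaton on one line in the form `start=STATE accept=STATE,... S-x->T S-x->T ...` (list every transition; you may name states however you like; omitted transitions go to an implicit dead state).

start=q0 accept=q0,q1,q2 q0-0->q0 q0-1->q1 q1-0->q2 q1-1->q1 q2-0->q3 q2-1->q1 q3-0->q3 q3-1->q3

This is the complement of 'contains `100`'. Use the same substring-matching states — q0 through q3 holding how much of `100` has just been matched — but flip the accepting set: everything except the trap q3 accepts.
A 4-state machine:
        0   1  
>* q0   q0  q1 
 * q1   q2  q1 
 * q2   q3  q1 
   q3   q3  q3 
(> = start, * = accepting)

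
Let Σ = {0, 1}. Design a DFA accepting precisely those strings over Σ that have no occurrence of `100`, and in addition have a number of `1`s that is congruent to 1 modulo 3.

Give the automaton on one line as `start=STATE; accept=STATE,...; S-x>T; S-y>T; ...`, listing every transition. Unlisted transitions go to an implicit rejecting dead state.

Build one automaton per condition and run them in lockstep. One (4 states) tracks partial matches of the forbidden pattern `100`; the other (3 states) tracks the count of `1`s modulo 3. Each combined state is a pair, one component from each; accept when both components accept.
A 10-state machine:
        0   1  
>  S0   S0  S1 
 * S1   S2  S3 
 * S2   S4  S3 
   S3   S5  S6 
   S4   S4  S7 
   S5   S7  S6 
   S6   S8  S1 
   S7   S7  S9 
   S8   S9  S1 
   S9   S9  S4 
(> = start, * = accepting)

start=S0; accept=S1,S2; S0-0>S0; S0-1>S1; S1-0>S2; S1-1>S3; S2-0>S4; S2-1>S3; S3-0>S5; S3-1>S6; S4-0>S4; S4-1>S7; S5-0>S7; S5-1>S6; S6-0>S8; S6-1>S1; S7-0>S7; S7-1>S9; S8-0>S9; S8-1>S1; S9-0>S9; S9-1>S4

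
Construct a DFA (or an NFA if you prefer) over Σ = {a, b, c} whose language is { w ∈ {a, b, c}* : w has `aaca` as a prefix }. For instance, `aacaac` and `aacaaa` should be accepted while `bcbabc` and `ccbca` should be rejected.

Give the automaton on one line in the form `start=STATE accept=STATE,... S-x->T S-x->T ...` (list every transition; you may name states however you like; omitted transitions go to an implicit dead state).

Walk along `aaca` while the input agrees: from s0 take `a` to s1, and so on. Any deviation drops to the rejecting sink s5. Once s4 is reached the prefix is confirmed and every continuation is accepted.
6 states suffice.
        a   b   c  
>  s0   s1  s5  s5 
   s1   s2  s5  s5 
   s2   s5  s5  s3 
   s3   s4  s5  s5 
 * s4   s4  s4  s4 
   s5   s5  s5  s5 
(> = start, * = accepting)

start=s0 accept=s4 s0-a->s1 s0-b->s5 s0-c->s5 s1-a->s2 s1-b->s5 s1-c->s5 s2-a->s5 s2-b->s5 s2-c->s3 s3-a->s4 s3-b->s5 s3-c->s5 s4-a->s4 s4-b->s4 s4-c->s4 s5-a->s5 s5-b->s5 s5-c->s5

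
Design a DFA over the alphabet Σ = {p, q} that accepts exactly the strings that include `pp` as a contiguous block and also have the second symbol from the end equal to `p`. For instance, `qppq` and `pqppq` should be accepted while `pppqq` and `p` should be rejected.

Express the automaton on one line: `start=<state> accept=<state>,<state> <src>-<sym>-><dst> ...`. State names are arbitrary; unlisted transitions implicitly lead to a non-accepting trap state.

start=A accept=C,D A-p->B A-q->A B-p->C B-q->A C-p->C C-q->D D-p->E D-q->F E-p->C E-q->D F-p->E F-q->F

Handle the two conditions separately and then intersect. One (3 states) tracks whether and how much of `pp` has been seen; the other (7 states) tracks the last 2 symbols read. Each combined state is a pair, one component from each; accept when both components accept. Equivalent product states are then merged.
6 states suffice.
       p  q 
>  A   B  A 
   B   C  A 
 * C   C  D 
 * D   E  F 
   E   C  D 
   F   E  F 
(> = start, * = accepting)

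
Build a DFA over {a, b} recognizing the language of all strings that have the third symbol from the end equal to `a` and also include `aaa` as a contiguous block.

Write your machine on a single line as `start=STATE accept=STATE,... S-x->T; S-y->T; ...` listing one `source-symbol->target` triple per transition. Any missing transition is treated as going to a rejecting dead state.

start=q0; accept=q3,q4,q5,q6; q0-a->q1; q0-b->q0; q1-a->q2; q1-b->q0; q2-a->q3; q2-b->q0; q3-a->q3; q3-b->q4; q4-a->q5; q4-b->q6; q5-a->q7; q5-b->q8; q6-a->q9; q6-b->q10; q7-a->q3; q7-b->q4; q8-a->q5; q8-b->q6; q9-a->q7; q9-b->q8; q10-a->q9; q10-b->q10

Handle the two conditions separately and then intersect. One (15 states) tracks the last 3 symbols read; the other (4 states) tracks whether and how much of `aaa` has been seen. Each combined state is a pair, one component from each; accept when both components accept. After merging equivalent states the machine shrinks.
          a    b  
>  q0     q1   q0 
   q1     q2   q0 
   q2     q3   q0 
 * q3     q3   q4 
 * q4     q5   q6 
 * q5     q7   q8 
 * q6     q9  q10 
   q7     q3   q4 
   q8     q5   q6 
   q9     q7   q8 
   q10    q9  q10 
(> = start, * = accepting)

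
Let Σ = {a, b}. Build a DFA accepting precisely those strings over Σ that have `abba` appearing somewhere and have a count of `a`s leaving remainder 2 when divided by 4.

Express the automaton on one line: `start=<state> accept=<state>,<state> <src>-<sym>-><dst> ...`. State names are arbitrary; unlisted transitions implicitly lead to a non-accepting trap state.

start=q0 accept=q10 q0-a->q1 q0-b->q0 q1-a->q2 q1-b->q3 q2-a->q4 q2-b->q5 q3-a->q2 q3-b->q6 q4-a->q7 q4-b->q8 q5-a->q4 q5-b->q9 q6-a->q10 q6-b->q11 q7-a->q1 q7-b->q12 q8-a->q7 q8-b->q13 q9-a->q14 q9-b->q15 q10-a->q14 q10-b->q10 q11-a->q2 q11-b->q11 q12-a->q1 q12-b->q16 q13-a->q17 q13-b->q18 q14-a->q17 q14-b->q14 q15-a->q4 q15-b->q15 q16-a->q19 q16-b->q0 q17-a->q19 q17-b->q17 q18-a->q7 q18-b->q18 q19-a->q10 q19-b->q19

Build one automaton per condition and run them in lockstep. One (5 states) tracks whether and how much of `abba` has been seen; the other (4 states) tracks the count of `a`s modulo 4. Each combined state is a pair, one component from each; accept when both components accept.
20 states suffice.
          a    b  
>  q0     q1   q0 
   q1     q2   q3 
   q2     q4   q5 
   q3     q2   q6 
   q4     q7   q8 
   q5     q4   q9 
   q6    q10  q11 
   q7     q1  q12 
   q8     q7  q13 
   q9    q14  q15 
 * q10   q14  q10 
   q11    q2  q11 
   q12    q1  q16 
   q13   q17  q18 
   q14   q17  q14 
   q15    q4  q15 
   q16   q19   q0 
   q17   q19  q17 
   q18    q7  q18 
   q19   q10  q19 
(> = start, * = accepting)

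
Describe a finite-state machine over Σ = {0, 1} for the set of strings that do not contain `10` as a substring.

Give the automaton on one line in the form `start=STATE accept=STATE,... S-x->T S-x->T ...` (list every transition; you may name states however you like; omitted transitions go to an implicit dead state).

This is the complement of 'contains `10`'. Use the same substring-matching states — q0 through q2 holding how much of `10` has just been matched — but flip the accepting set: everything except the trap q2 accepts.
        0   1  
>* q0   q0  q1 
 * q1   q2  q1 
   q2   q2  q2 
(> = start, * = accepting)

start=q0 accept=q0,q1 q0-0->q0 q0-1->q1 q1-0->q2 q1-1->q1 q2-0->q2 q2-1->q2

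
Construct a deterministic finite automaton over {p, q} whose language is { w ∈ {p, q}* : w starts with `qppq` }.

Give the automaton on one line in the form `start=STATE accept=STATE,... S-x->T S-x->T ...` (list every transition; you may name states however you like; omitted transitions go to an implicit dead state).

start=A accept=E A-p->F A-q->B B-p->C B-q->F C-p->D C-q->F D-p->F D-q->E E-p->E E-q->E F-p->F F-q->F

Check the first 4 symbols one by one: A through D record how many have matched `qppq` so far; any wrong symbol goes to the dead state F. After all 4 match we enter the accepting sink E.
A 6-state machine:
       p  q 
>  A   F  B 
   B   C  F 
   C   D  F 
   D   F  E 
 * E   E  E 
   F   F  F 
(> = start, * = accepting)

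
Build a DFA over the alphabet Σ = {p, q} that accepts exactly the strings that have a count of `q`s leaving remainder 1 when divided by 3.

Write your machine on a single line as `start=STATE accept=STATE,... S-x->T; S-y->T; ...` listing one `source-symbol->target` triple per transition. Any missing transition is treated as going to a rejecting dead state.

start=A; accept=B; A-p->A; A-q->B; B-p->B; B-q->C; C-p->C; C-q->A

Keep the running count of `q`s modulo 3: each `q` advances along the cycle A → B → C → A while other symbols loop. Accept at B.
A 3-state machine:
       p  q 
>  A   A  B 
 * B   B  C 
   C   C  A 
(> = start, * = accepting)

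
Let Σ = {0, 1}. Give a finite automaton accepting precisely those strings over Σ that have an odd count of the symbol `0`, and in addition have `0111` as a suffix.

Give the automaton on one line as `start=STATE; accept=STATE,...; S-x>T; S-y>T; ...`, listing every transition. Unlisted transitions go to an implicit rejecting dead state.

start=s0; accept=s4; s0-0>s1; s0-1>s0; s1-0>s0; s1-1>s2; s2-0>s0; s2-1>s3; s3-0>s0; s3-1>s4; s4-0>s0; s4-1>s5; s5-0>s0; s5-1>s5

Build one automaton per condition and run them in lockstep. One (2 states) tracks the count of `0`s modulo 2; the other (5 states) tracks how much of the suffix `0111` has currently been matched. Each combined state is a pair, one component from each; accept when both components accept. Equivalent product states are then merged.
With 6 states:
        0   1  
>  s0   s1  s0 
   s1   s0  s2 
   s2   s0  s3 
   s3   s0  s4 
 * s4   s0  s5 
   s5   s0  s5 
(> = start, * = accepting)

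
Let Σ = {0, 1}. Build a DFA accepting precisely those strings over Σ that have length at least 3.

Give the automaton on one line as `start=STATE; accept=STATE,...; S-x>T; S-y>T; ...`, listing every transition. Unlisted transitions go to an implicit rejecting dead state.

We only need to distinguish lengths 0, 1, …, 3, and '>3'. Chain S0 → S1 → S2 → S3 → S4 on every symbol, with S4 looping. Accepting states: {S3, S4}.
        0   1  
>  S0   S1  S1 
   S1   S2  S2 
   S2   S3  S3 
 * S3   S4  S4 
 * S4   S4  S4 
(> = start, * = accepting)

start=S0; accept=S3,S4; S0-0>S1; S0-1>S1; S1-0>S2; S1-1>S2; S2-0>S3; S2-1>S3; S3-0>S4; S3-1>S4; S4-0>S4; S4-1>S4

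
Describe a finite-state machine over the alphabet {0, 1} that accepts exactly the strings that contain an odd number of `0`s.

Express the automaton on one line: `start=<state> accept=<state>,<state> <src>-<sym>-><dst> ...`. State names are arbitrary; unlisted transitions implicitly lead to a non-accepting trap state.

Keep the running count of `0`s modulo 2: each `0` advances along the cycle s0 → s1 → s0 while other symbols loop. Accept at s1.
2 states suffice.
        0   1  
>  s0   s1  s0 
 * s1   s0  s1 
(> = start, * = accepting)

start=s0 accept=s1 s0-0->s1 s0-1->s0 s1-0->s0 s1-1->s1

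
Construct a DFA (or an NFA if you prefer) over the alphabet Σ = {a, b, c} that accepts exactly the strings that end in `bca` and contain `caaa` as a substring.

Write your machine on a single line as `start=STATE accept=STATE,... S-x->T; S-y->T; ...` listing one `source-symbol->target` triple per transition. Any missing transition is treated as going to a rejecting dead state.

Run two small machines in parallel and take their product. The first has 4 states tracking how much of the suffix `bca` has currently been matched; the second has 5 states tracking whether and how much of `caaa` has been seen. A product state is a pair (one from each), accepting exactly when both do.
An 11-state machine:
          a    b    c  
>  q0     q0   q1   q2 
   q1     q0   q1   q3 
   q2     q4   q1   q2 
   q3     q5   q1   q2 
   q4     q6   q1   q2 
   q5     q6   q1   q2 
   q6     q7   q1   q2 
   q7     q7   q8   q7 
   q8     q7   q8   q9 
   q9    q10   q8   q7 
 * q10    q7   q8   q7 
(> = start, * = accepting)

start=q0; accept=q10; q0-a->q0; q0-b->q1; q0-c->q2; q1-a->q0; q1-b->q1; q1-c->q3; q2-a->q4; q2-b->q1; q2-c->q2; q3-a->q5; q3-b->q1; q3-c->q2; q4-a->q6; q4-b->q1; q4-c->q2; q5-a->q6; q5-b->q1; q5-c->q2; q6-a->q7; q6-b->q1; q6-c->q2; q7-a->q7; q7-b->q8; q7-c->q7; q8-a->q7; q8-b->q8; q8-c->q9; q9-a->q10; q9-b->q8; q9-c->q7; q10-a->q7; q10-b->q8; q10-c->q7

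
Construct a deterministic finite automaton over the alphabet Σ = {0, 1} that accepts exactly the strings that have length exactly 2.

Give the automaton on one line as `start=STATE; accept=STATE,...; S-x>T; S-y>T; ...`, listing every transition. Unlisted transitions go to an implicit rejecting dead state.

start=A; accept=C; A-0>B; A-1>B; B-0>C; B-1>C; C-0>D; C-1>D; D-0>D; D-1>D

We only need to distinguish lengths 0, 1, …, 2, and '>2'. Chain A → B → C → D on every symbol, with D looping. Accepting states: {C}.
A 4-state machine:
       0  1 
>  A   B  B 
   B   C  C 
 * C   D  D 
   D   D  D 
(> = start, * = accepting)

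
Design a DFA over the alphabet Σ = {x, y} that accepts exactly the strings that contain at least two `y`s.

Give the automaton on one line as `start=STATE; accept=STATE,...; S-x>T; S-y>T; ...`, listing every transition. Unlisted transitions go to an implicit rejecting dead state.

Count `y`s, saturating at 3: states S0 through S2 mean 0 through 2 `y`s seen; S3 means more than 2. Each `y` increments (capped at S3); other symbols loop. Accept from {S2, S3}.
A 4-state machine:
        x   y  
>  S0   S0  S1 
   S1   S1  S2 
 * S2   S2  S3 
 * S3   S3  S3 
(> = start, * = accepting)

start=S0; accept=S2,S3; S0-x>S0; S0-y>S1; S1-x>S1; S1-y>S2; S2-x>S2; S2-y>S3; S3-x>S3; S3-y>S3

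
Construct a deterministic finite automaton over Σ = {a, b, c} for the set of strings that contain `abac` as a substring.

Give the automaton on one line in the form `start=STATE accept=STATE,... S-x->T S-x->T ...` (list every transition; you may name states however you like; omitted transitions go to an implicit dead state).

States S0..S3 record the length of the longest prefix of `abac` that matches the current input suffix. Reaching S4 means `abac` has been seen, and we stay there forever. Accept from S4.
A 5-state machine:
        a   b   c  
>  S0   S1  S0  S0 
   S1   S1  S2  S0 
   S2   S3  S0  S0 
   S3   S1  S2  S4 
 * S4   S4  S4  S4 
(> = start, * = accepting)

start=S0 accept=S4 S0-a->S1 S0-b->S0 S0-c->S0 S1-a->S1 S1-b->S2 S1-c->S0 S2-a->S3 S2-b->S0 S2-c->S0 S3-a->S1 S3-b->S2 S3-c->S4 S4-a->S4 S4-b->S4 S4-c->S4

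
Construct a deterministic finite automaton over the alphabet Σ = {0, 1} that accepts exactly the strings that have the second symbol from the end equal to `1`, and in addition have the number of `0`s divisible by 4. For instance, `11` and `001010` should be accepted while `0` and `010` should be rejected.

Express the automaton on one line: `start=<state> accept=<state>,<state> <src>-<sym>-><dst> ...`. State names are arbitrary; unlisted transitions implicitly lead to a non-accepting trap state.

start=q0 accept=q4,q7 q0-0->q1 q0-1->q2 q1-0->q3 q1-1->q1 q2-0->q1 q2-1->q4 q3-0->q5 q3-1->q3 q4-0->q1 q4-1->q4 q5-0->q0 q5-1->q6 q6-0->q7 q6-1->q6 q7-0->q1 q7-1->q2

Build one automaton per condition and run them in lockstep. One (7 states) tracks the last 2 symbols read; the other (4 states) tracks the count of `0`s modulo 4. Each combined state is a pair, one component from each; accept when both components accept. Minimizing collapses redundant product states.
        0   1  
>  q0   q1  q2 
   q1   q3  q1 
   q2   q1  q4 
   q3   q5  q3 
 * q4   q1  q4 
   q5   q0  q6 
   q6   q7  q6 
 * q7   q1  q2 
(> = start, * = accepting)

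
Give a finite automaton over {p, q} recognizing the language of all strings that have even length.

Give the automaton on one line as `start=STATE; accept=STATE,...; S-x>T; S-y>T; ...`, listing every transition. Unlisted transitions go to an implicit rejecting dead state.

Count input length modulo 2: every symbol advances one step around the cycle S0 → S1 → S0. Accept at S0.
2 states suffice.
        p   q  
>* S0   S1  S1 
   S1   S0  S0 
(> = start, * = accepting)

start=S0; accept=S0; S0-p>S1; S0-q>S1; S1-p>S0; S1-q>S0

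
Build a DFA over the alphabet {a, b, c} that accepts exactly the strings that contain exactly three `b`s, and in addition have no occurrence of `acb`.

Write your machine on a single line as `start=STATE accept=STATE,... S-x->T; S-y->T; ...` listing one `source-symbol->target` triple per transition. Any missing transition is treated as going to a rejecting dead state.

Build one automaton per condition and run them in lockstep. One (5 states) tracks the count of `b`s, saturating at 4; the other (4 states) tracks partial matches of the forbidden pattern `acb`. Each combined state is a pair, one component from each; accept when both components accept.
A 19-state machine:
          a    b    c  
>  s0     s1   s2   s0 
   s1     s1   s2   s3 
   s2     s4   s5   s2 
   s3     s1   s6   s0 
   s4     s4   s5   s7 
   s5     s8   s9   s5 
   s6     s6  s10   s6 
   s7     s4  s10   s2 
   s8     s8   s9  s11 
 * s9    s12  s13   s9 
   s10   s10  s14  s10 
   s11    s8  s14   s5 
 * s12   s12  s13  s15 
   s13   s16  s13  s13 
   s14   s14  s17  s14 
 * s15   s12  s17   s9 
   s16   s16  s13  s18 
   s17   s17  s17  s17 
   s18   s16  s17  s13 
(> = start, * = accepting)

start=s0; accept=s9,s12,s15; s0-a->s1; s0-b->s2; s0-c->s0; s1-a->s1; s1-b->s2; s1-c->s3; s2-a->s4; s2-b->s5; s2-c->s2; s3-a->s1; s3-b->s6; s3-c->s0; s4-a->s4; s4-b->s5; s4-c->s7; s5-a->s8; s5-b->s9; s5-c->s5; s6-a->s6; s6-b->s10; s6-c->s6; s7-a->s4; s7-b->s10; s7-c->s2; s8-a->s8; s8-b->s9; s8-c->s11; s9-a->s12; s9-b->s13; s9-c->s9; s10-a->s10; s10-b->s14; s10-c->s10; s11-a->s8; s11-b->s14; s11-c->s5; s12-a->s12; s12-b->s13; s12-c->s15; s13-a->s16; s13-b->s13; s13-c->s13; s14-a->s14; s14-b->s17; s14-c->s14; s15-a->s12; s15-b->s17; s15-c->s9; s16-a->s16; s16-b->s13; s16-c->s18; s17-a->s17; s17-b->s17; s17-c->s17; s18-a->s16; s18-b->s17; s18-c->s13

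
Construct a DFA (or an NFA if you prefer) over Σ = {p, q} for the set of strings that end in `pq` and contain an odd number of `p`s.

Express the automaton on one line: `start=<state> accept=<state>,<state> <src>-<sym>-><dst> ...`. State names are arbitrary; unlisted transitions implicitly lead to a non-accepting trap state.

start=S0 accept=S2 S0-p->S1 S0-q->S0 S1-p->S0 S1-q->S2 S2-p->S0 S2-q->S3 S3-p->S0 S3-q->S3

Run two small machines in parallel and take their product. The first has 3 states tracking how much of the suffix `pq` has currently been matched; the second has 2 states tracking the count of `p`s modulo 2. A product state is a pair (one from each), accepting exactly when both do. Minimizing collapses redundant product states.
A 4-state machine:
        p   q  
>  S0   S1  S0 
   S1   S0  S2 
 * S2   S0  S3 
   S3   S0  S3 
(> = start, * = accepting)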